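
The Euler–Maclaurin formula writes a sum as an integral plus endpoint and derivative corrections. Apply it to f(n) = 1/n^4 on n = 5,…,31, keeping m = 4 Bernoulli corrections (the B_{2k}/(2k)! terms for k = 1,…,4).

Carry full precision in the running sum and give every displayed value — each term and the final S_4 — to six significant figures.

The integral term ∫_5^31 1/x^4 dx = 0.00265548.
½[f(5) + f(31)] = ½[0.00160000 + 1.08281e-06] = 0.000800541.
So far: 0.00345602.
Correction k=1: B_{2}/2! · (f^{(1)}(31) − f^{(1)}(5)) = 1/12 · (-1.39718e-07 − (-0.00128000)) = 0.000106655.
Running total after k=1: 0.00356267.
Correction k=2: B_{4}/4! · (f^{(3)}(31) − f^{(3)}(5)) = −1/720 · (-4.36164e-09 − (-0.00153600)) = -2.13333e-06.
Running total after k=2: 0.00356054.
Correction k=3: B_{6}/6! · (f^{(5)}(31) − f^{(5)}(5)) = 1/30240 · (-2.54164e-10 − (-0.00344064)) = 1.13778e-07.
Running total after k=3: 0.00356065.
Correction k=4: B_{8}/8! · (f^{(7)}(31) − f^{(7)}(5)) = −1/1209600 · (-2.38031e-11 − (-0.0123863)) = -1.02400e-08.

S_4 ≈ 0.00356064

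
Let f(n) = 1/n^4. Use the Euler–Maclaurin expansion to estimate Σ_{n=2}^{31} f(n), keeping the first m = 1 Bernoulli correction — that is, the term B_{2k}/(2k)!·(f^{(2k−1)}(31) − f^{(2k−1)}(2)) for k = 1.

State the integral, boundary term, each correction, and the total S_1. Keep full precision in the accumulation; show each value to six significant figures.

The integral term ∫_2^31 1/x^4 dx = 0.0416555.
½[f(2) + f(31)] = ½[0.0625000 + 1.08281e-06] = 0.0312505.
Integral + boundary = 0.0729060.
Correction k=1: B_{2}/2! · (f^{(1)}(31) − f^{(1)}(2)) = 1/12 · (-1.39718e-07 − (-0.125000)) = 0.0104167.

S_1 ≈ 0.0833227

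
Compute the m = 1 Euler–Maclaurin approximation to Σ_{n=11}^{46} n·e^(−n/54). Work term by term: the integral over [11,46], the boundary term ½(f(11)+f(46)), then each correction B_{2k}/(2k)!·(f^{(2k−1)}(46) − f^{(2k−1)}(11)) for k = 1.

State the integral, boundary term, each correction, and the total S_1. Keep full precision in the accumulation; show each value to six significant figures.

S_1 ≈ 573.601

∫_11^46 x·e^(−x/54) dx evaluates to 559.351.
Boundary: ½(f(11) + f(46)) = ½(8.97274 + 19.6247) = 14.2987.
Integral + boundary = 573.649.
Correction k=1: B_{2}/2! · (f^{(1)}(46) − f^{(1)}(11)) = 1/12 · (0.0632036 − 0.649542) = -0.0488615.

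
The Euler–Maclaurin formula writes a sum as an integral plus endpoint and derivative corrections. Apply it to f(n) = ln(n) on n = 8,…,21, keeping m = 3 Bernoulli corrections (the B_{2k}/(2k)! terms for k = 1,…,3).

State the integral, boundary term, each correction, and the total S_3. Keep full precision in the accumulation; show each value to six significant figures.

S_3 ≈ 36.8550

Integral: ∫_8^21 ln(x) dx = 34.2994.
Boundary: ½(f(8) + f(21)) = ½(2.07944 + 3.04452) = 2.56198.
Integral + boundary = 36.8614.
k=1: B_{2}/(2)! × [f^{(1)}(21) − f^{(1)}(8)] = 1/12 × (0.0476190 − 0.125000) = -0.00644841.
After k=1: 36.8550.
k=2: B_{4}/(4)! × [f^{(3)}(21) − f^{(3)}(8)] = −1/720 × (0.000215959 − 0.00390625) = 5.12540e-06.
After k=2: 36.8550.
k=3: B_{6}/(6)! × [f^{(5)}(21) − f^{(5)}(8)] = 1/30240 × (5.87645e-06 − 0.000732422) = -2.40260e-08.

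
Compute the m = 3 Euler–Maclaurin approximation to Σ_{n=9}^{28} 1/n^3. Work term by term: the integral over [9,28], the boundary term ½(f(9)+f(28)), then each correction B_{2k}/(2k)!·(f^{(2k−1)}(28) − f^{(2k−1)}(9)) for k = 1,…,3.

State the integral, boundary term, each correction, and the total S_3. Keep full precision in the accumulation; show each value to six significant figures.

Integral: ∫_9^28 1/x^3 dx = 0.00553508.
½[f(9) + f(28)] = ½[0.00137174 + 4.55539e-05] = 0.000708648.
So far: 0.00624373.
Correction k=1: B_{2}/2! · (f^{(1)}(28) − f^{(1)}(9)) = 1/12 · (-4.88078e-06 − (-0.000457247)) = 3.76972e-05.
After k=1: 0.00628143.
Correction k=2: B_{4}/4! · (f^{(3)}(28) − f^{(3)}(9)) = −1/720 · (-1.24510e-07 − (-0.000112901)) = -1.56633e-07.
After k=2: 0.00628127.
Correction k=3: B_{6}/6! · (f^{(5)}(28) − f^{(5)}(9)) = 1/30240 · (-6.67016e-09 − (-5.85410e-05)) = 1.93566e-09.

S_3 ≈ 0.00628127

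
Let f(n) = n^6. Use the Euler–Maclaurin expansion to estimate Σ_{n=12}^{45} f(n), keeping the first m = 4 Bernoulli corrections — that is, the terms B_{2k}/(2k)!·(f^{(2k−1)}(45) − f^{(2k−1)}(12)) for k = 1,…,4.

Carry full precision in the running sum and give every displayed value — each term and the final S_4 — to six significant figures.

The integral term ∫_12^45 x^6 dx = 5.33762e+10.
Endpoint term: (f(12) + f(45))/2 = (2.98598e+06 + 8.30377e+09)/2 = 4.15338e+09.
So far: 5.75296e+10.
Correction k=1: B_{2}/2! · (f^{(1)}(45) − f^{(1)}(12)) = 1/12 · (1.10717e+09 − 1.49299e+06) = 9.21396e+07.
Partial sum through k=1: 5.76217e+10.
Correction k=2: B_{4}/4! · (f^{(3)}(45) − f^{(3)}(12)) = −1/720 · (1.09350e+07 − 207360) = -14899.5.
Partial sum through k=2: 5.76217e+10.
Correction k=3: B_{6}/6! · (f^{(5)}(45) − f^{(5)}(12)) = 1/30240 · (32400.0 − 8640.00) = 0.785714.
Partial sum through k=3: 5.76217e+10.
Correction k=4: B_{8}/8! · (f^{(7)}(45) − f^{(7)}(12)) = −1/1209600 · (0.00000 − 0.00000) = 0.00000.

S_4 ≈ 5.76217e+10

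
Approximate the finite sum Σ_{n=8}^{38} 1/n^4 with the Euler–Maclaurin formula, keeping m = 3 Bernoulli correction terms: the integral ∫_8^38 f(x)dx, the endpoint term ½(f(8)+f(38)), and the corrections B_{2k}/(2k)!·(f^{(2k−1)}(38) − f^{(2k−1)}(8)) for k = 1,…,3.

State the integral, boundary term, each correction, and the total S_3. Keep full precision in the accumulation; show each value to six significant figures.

S_3 ≈ 0.000777368

The integral term ∫_8^38 1/x^4 dx = 0.000644967.
Endpoint term: (f(8) + f(38))/2 = (0.000244141 + 4.79585e-07)/2 = 0.000122310.
Integral + boundary = 0.000767277.
Order-1 term: 1/12 · (-5.04826e-08 − (-0.000122070)) = 1.01683e-05.
Running total after k=1: 0.000777445.
Order-2 term: −1/720 · (-1.04881e-09 − (-5.72205e-05)) = -7.94714e-08.
Running total after k=2: 0.000777366.
Order-3 term: 1/30240 · (-4.06740e-11 − (-5.00679e-05)) = 1.65568e-09.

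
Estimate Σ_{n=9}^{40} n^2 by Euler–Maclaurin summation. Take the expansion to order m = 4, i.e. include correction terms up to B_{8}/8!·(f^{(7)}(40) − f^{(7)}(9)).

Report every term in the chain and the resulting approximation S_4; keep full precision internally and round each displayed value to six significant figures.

Integral: ∫_9^40 x^2 dx = 21090.3.
Boundary: ½(f(9) + f(40)) = ½(81.0000 + 1600.00) = 840.500.
Integral + boundary = 21930.8.
Order-1 term: 1/12 · (80.0000 − 18.0000) = 5.16667.
After k=1: 21936.0.
Order-2 term: −1/720 · (0.00000 − 0.00000) = 0.00000.
After k=2: 21936.0.
Order-3 term: 1/30240 · (0.00000 − 0.00000) = 0.00000.
After k=3: 21936.0.
Order-4 term: −1/1209600 · (0.00000 − 0.00000) = 0.00000.

S_4 ≈ 21936.0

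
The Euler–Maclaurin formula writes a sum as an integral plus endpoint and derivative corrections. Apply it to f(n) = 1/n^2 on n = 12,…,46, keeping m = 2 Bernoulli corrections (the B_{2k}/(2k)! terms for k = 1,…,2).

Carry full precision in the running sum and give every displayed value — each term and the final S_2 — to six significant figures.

Integral: ∫_12^46 1/x^2 dx = 0.0615942.
½[f(12) + f(46)] = ½[0.00694444 + 0.000472590] = 0.00370852.
So far: 0.0653027.
k=1: B_{2}/(2)! × [f^{(1)}(46) − f^{(1)}(12)] = 1/12 × (-2.05474e-05 − (-0.00115741)) = 9.47383e-05.
Running total after k=1: 0.0653975.
k=2: B_{4}/(4)! × [f^{(3)}(46) − f^{(3)}(12)] = −1/720 × (-1.16526e-07 − (-9.64506e-05)) = -1.33797e-07.

S_2 ≈ 0.0653973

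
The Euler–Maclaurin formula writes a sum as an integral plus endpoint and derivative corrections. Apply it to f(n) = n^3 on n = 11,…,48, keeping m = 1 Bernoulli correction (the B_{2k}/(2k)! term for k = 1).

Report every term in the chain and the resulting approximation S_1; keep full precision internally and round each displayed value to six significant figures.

Integral: ∫_11^48 x^3 dx = 1.32344e+06.
½[f(11) + f(48)] = ½[1331.00 + 110592] = 55961.5.
Running total after boundary: 1.37941e+06.
k=1: B_{2}/(2)! × [f^{(1)}(48) − f^{(1)}(11)] = 1/12 × (6912.00 − 363.000) = 545.750.

S_1 ≈ 1.37995e+06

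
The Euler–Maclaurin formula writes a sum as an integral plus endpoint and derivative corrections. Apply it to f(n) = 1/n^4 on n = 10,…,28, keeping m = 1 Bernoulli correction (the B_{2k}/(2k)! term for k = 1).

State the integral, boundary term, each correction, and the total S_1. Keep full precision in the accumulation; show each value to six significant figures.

S_1 ≈ 0.000372276

Integral: ∫_10^28 1/x^4 dx = 0.000318149.
Endpoint term: (f(10) + f(28))/2 = (0.000100000 + 1.62693e-06)/2 = 5.08135e-05.
Integral + boundary = 0.000368962.
Correction k=1: B_{2}/2! · (f^{(1)}(28) − f^{(1)}(10)) = 1/12 · (-2.32418e-07 − (-4.00000e-05)) = 3.31397e-06.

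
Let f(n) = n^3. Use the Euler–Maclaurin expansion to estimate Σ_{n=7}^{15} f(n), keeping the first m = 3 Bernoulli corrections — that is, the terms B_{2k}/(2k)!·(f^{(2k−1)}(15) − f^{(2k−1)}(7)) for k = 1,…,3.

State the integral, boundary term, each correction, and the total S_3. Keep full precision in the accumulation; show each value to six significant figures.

S_3 ≈ 13959.0

∫_7^15 x^3 dx evaluates to 12056.0.
Boundary: ½(f(7) + f(15)) = ½(343.000 + 3375.00) = 1859.00.
Running total after boundary: 13915.0.
Correction k=1: B_{2}/2! · (f^{(1)}(15) − f^{(1)}(7)) = 1/12 · (675.000 − 147.000) = 44.0000.
After k=1: 13959.0.
Correction k=2: B_{4}/4! · (f^{(3)}(15) − f^{(3)}(7)) = −1/720 · (6.00000 − 6.00000) = 0.00000.
After k=2: 13959.0.
Correction k=3: B_{6}/6! · (f^{(5)}(15) − f^{(5)}(7)) = 1/30240 · (0.00000 − 0.00000) = 0.00000.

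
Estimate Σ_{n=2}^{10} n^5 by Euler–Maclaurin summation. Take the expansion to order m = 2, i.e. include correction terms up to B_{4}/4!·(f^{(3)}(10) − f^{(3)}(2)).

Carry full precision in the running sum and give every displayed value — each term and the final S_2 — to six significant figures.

∫_2^10 x^5 dx evaluates to 166656.
Endpoint term: (f(2) + f(10))/2 = (32.0000 + 100000)/2 = 50016.0.
So far: 216672.
Order-1 term: 1/12 · (50000.0 − 80.0000) = 4160.00.
After k=1: 220832.
Order-2 term: −1/720 · (6000.00 − 240.000) = -8.00000.

S_2 ≈ 220824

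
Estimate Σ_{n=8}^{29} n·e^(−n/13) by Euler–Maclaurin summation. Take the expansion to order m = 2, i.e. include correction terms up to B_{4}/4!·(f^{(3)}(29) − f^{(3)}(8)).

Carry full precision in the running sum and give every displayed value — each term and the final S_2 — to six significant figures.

∫_8^29 x·e^(−x/13) dx evaluates to 88.8728.
Boundary: ½(f(8) + f(29)) = ½(4.32346 + 3.11593) = 3.71970.
So far: 92.5925.
Correction k=1: B_{2}/2! · (f^{(1)}(29) − f^{(1)}(8)) = 1/12 · (-0.132241 − 0.207859) = -0.0283416.
Partial sum through k=1: 92.5642.
Correction k=2: B_{4}/4! · (f^{(3)}(29) − f^{(3)}(8)) = −1/720 · (0.000489057 − 0.00762559) = 9.91185e-06.

S_2 ≈ 92.5642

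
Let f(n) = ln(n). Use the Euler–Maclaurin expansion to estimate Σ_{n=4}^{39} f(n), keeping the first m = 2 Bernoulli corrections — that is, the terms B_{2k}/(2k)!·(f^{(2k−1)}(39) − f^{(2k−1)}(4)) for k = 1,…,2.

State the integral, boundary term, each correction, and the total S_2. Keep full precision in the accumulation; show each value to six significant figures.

∫_4^39 ln(x) dx evaluates to 102.334.
Boundary: ½(f(4) + f(39)) = ½(1.38629 + 3.66356) = 2.52493.
So far: 104.859.
Correction k=1: B_{2}/2! · (f^{(1)}(39) − f^{(1)}(4)) = 1/12 · (0.0256410 − 0.250000) = -0.0186966.
After k=1: 104.840.
Correction k=2: B_{4}/4! · (f^{(3)}(39) − f^{(3)}(4)) = −1/720 · (3.37160e-05 − 0.0312500) = 4.33559e-05.

S_2 ≈ 104.840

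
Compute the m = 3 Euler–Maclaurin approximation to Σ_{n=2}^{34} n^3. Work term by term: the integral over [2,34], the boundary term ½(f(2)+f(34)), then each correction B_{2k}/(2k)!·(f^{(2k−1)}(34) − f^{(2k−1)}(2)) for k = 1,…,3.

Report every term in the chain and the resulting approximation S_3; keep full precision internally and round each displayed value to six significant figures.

∫_2^34 x^3 dx evaluates to 334080.
Boundary: ½(f(2) + f(34)) = ½(8.00000 + 39304.0) = 19656.0.
Running total after boundary: 353736.
Correction k=1: B_{2}/2! · (f^{(1)}(34) − f^{(1)}(2)) = 1/12 · (3468.00 − 12.0000) = 288.000.
Partial sum through k=1: 354024.
Correction k=2: B_{4}/4! · (f^{(3)}(34) − f^{(3)}(2)) = −1/720 · (6.00000 − 6.00000) = 0.00000.
Partial sum through k=2: 354024.
Correction k=3: B_{6}/6! · (f^{(5)}(34) − f^{(5)}(2)) = 1/30240 · (0.00000 − 0.00000) = 0.00000.

S_3 ≈ 354024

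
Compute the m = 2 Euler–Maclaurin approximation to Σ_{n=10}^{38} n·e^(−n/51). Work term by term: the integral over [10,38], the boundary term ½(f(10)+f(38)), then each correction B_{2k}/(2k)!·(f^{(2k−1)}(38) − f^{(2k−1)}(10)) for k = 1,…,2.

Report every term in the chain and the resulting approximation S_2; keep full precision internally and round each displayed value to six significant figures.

The integral term ∫_10^38 x·e^(−x/51) dx = 402.472.
Boundary: ½(f(10) + f(38)) = ½(8.21948 + 18.0381) = 13.1288.
Integral + boundary = 415.601.
Correction k=1: B_{2}/2! · (f^{(1)}(38) − f^{(1)}(10)) = 1/12 · (0.120999 − 0.660782) = -0.0449819.
Partial sum through k=1: 415.556.
Correction k=2: B_{4}/4! · (f^{(3)}(38) − f^{(3)}(10)) = −1/720 · (0.000411524 − 0.000886073) = 6.59096e-07.

S_2 ≈ 415.556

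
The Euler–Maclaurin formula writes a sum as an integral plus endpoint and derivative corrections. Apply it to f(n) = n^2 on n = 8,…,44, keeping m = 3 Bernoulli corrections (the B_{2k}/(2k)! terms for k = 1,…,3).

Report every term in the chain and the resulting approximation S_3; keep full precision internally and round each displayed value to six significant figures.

S_3 ≈ 29230.0

Integral: ∫_8^44 x^2 dx = 28224.0.
Endpoint term: (f(8) + f(44))/2 = (64.0000 + 1936.00)/2 = 1000.00.
Integral + boundary = 29224.0.
k=1: B_{2}/(2)! × [f^{(1)}(44) − f^{(1)}(8)] = 1/12 × (88.0000 − 16.0000) = 6.00000.
Partial sum through k=1: 29230.0.
k=2: B_{4}/(4)! × [f^{(3)}(44) − f^{(3)}(8)] = −1/720 × (0.00000 − 0.00000) = 0.00000.
Partial sum through k=2: 29230.0.
k=3: B_{6}/(6)! × [f^{(5)}(44) − f^{(5)}(8)] = 1/30240 × (0.00000 − 0.00000) = 0.00000.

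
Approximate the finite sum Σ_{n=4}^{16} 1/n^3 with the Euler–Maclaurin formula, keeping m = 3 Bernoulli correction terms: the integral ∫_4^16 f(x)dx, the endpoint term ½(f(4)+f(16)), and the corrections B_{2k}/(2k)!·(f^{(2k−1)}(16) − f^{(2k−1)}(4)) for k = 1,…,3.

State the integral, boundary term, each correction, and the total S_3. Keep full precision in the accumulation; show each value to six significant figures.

S_3 ≈ 0.0381851

∫_4^16 1/x^3 dx evaluates to 0.0292969.
½[f(4) + f(16)] = ½[0.0156250 + 0.000244141] = 0.00793457.
Integral + boundary = 0.0372314.
k=1: B_{2}/(2)! × [f^{(1)}(16) − f^{(1)}(4)] = 1/12 × (-4.57764e-05 − (-0.0117188)) = 0.000972748.
Running total after k=1: 0.0382042.
k=2: B_{4}/(4)! × [f^{(3)}(16) − f^{(3)}(4)] = −1/720 × (-3.57628e-06 − (-0.0146484)) = -2.03401e-05.
Running total after k=2: 0.0381839.
k=3: B_{6}/(6)! × [f^{(5)}(16) − f^{(5)}(4)] = 1/30240 × (-5.86733e-07 − (-0.0384521)) = 1.27155e-06.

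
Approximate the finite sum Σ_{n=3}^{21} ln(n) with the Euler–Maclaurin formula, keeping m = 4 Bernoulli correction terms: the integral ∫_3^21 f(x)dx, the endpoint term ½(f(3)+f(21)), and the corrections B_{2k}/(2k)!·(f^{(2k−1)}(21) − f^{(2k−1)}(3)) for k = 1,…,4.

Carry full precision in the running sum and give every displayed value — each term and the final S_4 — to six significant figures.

∫_3^21 ln(x) dx evaluates to 42.6391.
Boundary: ½(f(3) + f(21)) = ½(1.09861 + 3.04452) = 2.07157.
So far: 44.7107.
Order-1 term: 1/12 · (0.0476190 − 0.333333) = -0.0238095.
Partial sum through k=1: 44.6869.
Order-2 term: −1/720 · (0.000215959 − 0.0740741) = 0.000102581.
Partial sum through k=2: 44.6870.
Order-3 term: 1/30240 · (5.87645e-06 − 0.0987654) = -3.26586e-06.
Partial sum through k=3: 44.6870.
Order-4 term: −1/1209600 · (3.99758e-07 − 0.329218) = 2.72171e-07.

S_4 ≈ 44.6870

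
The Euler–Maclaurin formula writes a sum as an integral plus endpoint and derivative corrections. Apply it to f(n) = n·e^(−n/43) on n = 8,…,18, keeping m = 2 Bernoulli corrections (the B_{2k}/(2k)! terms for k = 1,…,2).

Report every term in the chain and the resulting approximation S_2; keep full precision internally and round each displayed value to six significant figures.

S_2 ≈ 104.083

Integral: ∫_8^18 x·e^(−x/43) dx = 94.8650.
Boundary: ½(f(8) + f(18)) = ½(6.64188 + 11.8434) = 9.24262.
Integral + boundary = 104.108.
Correction k=1: B_{2}/2! · (f^{(1)}(18) − f^{(1)}(8)) = 1/12 · (0.382537 − 0.675773) = -0.0244363.
Partial sum through k=1: 104.083.
Correction k=2: B_{4}/4! · (f^{(3)}(18) − f^{(3)}(8)) = −1/720 · (0.000918586 − 0.00126352) = 4.79070e-07.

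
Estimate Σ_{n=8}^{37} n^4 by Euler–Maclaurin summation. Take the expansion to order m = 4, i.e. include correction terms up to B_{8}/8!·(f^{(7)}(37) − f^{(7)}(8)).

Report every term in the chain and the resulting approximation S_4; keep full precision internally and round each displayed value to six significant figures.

Integral: ∫_8^37 x^4 dx = 1.38622e+07.
Endpoint term: (f(8) + f(37))/2 = (4096.00 + 1.87416e+06)/2 = 939128.
Integral + boundary = 1.48014e+07.
Order-1 term: 1/12 · (202612 − 2048.00) = 16713.7.
Partial sum through k=1: 1.48181e+07.
Order-2 term: −1/720 · (888.000 − 192.000) = -0.966667.
Partial sum through k=2: 1.48181e+07.
Order-3 term: 1/30240 · (0.00000 − 0.00000) = 0.00000.
Partial sum through k=3: 1.48181e+07.
Order-4 term: −1/1209600 · (0.00000 − 0.00000) = 0.00000.

S_4 ≈ 1.48181e+07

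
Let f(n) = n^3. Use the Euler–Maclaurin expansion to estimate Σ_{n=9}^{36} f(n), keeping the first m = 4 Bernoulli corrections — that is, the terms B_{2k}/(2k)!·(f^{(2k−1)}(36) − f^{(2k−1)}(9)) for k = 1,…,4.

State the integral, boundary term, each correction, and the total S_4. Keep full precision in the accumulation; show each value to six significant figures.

S_4 ≈ 442260

Integral: ∫_9^36 x^3 dx = 418264.
½[f(9) + f(36)] = ½[729.000 + 46656.0] = 23692.5.
Integral + boundary = 441956.
Order-1 term: 1/12 · (3888.00 − 243.000) = 303.750.
Running total after k=1: 442260.
Order-2 term: −1/720 · (6.00000 − 6.00000) = 0.00000.
Running total after k=2: 442260.
Order-3 term: 1/30240 · (0.00000 − 0.00000) = 0.00000.
Running total after k=3: 442260.
Order-4 term: −1/1209600 · (0.00000 − 0.00000) = 0.00000.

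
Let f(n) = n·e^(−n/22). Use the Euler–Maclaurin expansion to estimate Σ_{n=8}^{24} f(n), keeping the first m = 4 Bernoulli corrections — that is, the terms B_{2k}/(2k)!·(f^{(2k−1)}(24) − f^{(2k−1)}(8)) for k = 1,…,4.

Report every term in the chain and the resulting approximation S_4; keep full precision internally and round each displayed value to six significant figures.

S_4 ≈ 125.625

Integral: ∫_8^24 x·e^(−x/22) dx = 118.853.
Endpoint term: (f(8) + f(24))/2 = (5.56115 + 8.06186)/2 = 6.81151.
Integral + boundary = 125.665.
k=1: B_{2}/(2)! × [f^{(1)}(24) − f^{(1)}(8)] = 1/12 × (-0.0305374 − 0.442364) = -0.0394085.
Running total after k=1: 125.625.
k=2: B_{4}/(4)! × [f^{(3)}(24) − f^{(3)}(8)] = −1/720 × (0.00132497 − 0.00378647) = 3.41875e-06.
Running total after k=2: 125.625.
k=3: B_{6}/(6)! × [f^{(5)}(24) − f^{(5)}(8)] = 1/30240 × (5.60543e-06 − 1.37582e-05) = -2.69602e-10.
Running total after k=3: 125.625.
k=4: B_{8}/(8)! × [f^{(7)}(24) − f^{(7)}(8)] = −1/1209600 × (1.75069e-08 − 4.06882e-08) = 1.91645e-14.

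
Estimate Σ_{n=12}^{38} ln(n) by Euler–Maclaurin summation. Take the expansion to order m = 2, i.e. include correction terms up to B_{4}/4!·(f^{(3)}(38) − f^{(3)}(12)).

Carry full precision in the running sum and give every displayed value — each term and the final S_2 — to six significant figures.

The integral term ∫_12^38 ln(x) dx = 82.4094.
Boundary: ½(f(12) + f(38)) = ½(2.48491 + 3.63759) = 3.06125.
So far: 85.4706.
Order-1 term: 1/12 · (0.0263158 − 0.0833333) = -0.00475146.
After k=1: 85.4659.
Order-2 term: −1/720 · (3.64485e-05 − 0.00115741) = 1.55689e-06.

S_2 ≈ 85.4659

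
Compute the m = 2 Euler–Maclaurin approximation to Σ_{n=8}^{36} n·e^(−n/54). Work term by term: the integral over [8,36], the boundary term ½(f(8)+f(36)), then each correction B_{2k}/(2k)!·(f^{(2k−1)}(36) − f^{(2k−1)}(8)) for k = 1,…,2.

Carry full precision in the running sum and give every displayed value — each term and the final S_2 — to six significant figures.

Integral: ∫_8^36 x·e^(−x/54) dx = 391.784.
½[f(8) + f(36)] = ½[6.89843 + 18.4830] = 12.6907.
Integral + boundary = 404.475.
Correction k=1: B_{2}/2! · (f^{(1)}(36) − f^{(1)}(8)) = 1/12 · (0.171139 − 0.734555) = -0.0469513.
After k=1: 404.428.
Correction k=2: B_{4}/4! · (f^{(3)}(36) − f^{(3)}(8)) = −1/720 · (0.000410828 − 0.000843334) = 6.00703e-07.

S_2 ≈ 404.428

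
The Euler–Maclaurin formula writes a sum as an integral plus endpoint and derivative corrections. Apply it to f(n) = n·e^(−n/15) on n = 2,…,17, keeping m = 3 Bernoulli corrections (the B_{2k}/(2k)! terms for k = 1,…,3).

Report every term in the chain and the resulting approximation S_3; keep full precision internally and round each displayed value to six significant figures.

S_3 ≈ 72.1743

∫_2^17 x·e^(−x/15) dx evaluates to 68.6292.
Boundary: ½(f(2) + f(17)) = ½(1.75035 + 5.47329) = 3.61182.
Running total after boundary: 72.2410.
Correction k=1: B_{2}/2! · (f^{(1)}(17) − f^{(1)}(2)) = 1/12 · (-0.0429278 − 0.758484) = -0.0667843.
Running total after k=1: 72.1743.
Correction k=2: B_{4}/4! · (f^{(3)}(17) − f^{(3)}(2)) = −1/720 · (0.00267106 − 0.0111504) = 1.17768e-05.
Running total after k=2: 72.1743.
Correction k=3: B_{6}/6! · (f^{(5)}(17) − f^{(5)}(2)) = 1/30240 · (2.45907e-05 − 8.41319e-05) = -1.96895e-09.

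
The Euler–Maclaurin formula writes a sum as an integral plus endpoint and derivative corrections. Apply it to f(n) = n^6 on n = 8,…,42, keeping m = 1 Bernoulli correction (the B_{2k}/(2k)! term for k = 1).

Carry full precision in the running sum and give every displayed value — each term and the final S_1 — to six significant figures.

∫_8^42 x^6 dx evaluates to 3.29339e+10.
½[f(8) + f(42)] = ½[262144 + 5.48903e+09] = 2.74465e+09.
So far: 3.56785e+10.
Correction k=1: B_{2}/2! · (f^{(1)}(42) − f^{(1)}(8)) = 1/12 · (7.84147e+08 − 196608) = 6.53292e+07.

S_1 ≈ 3.57439e+10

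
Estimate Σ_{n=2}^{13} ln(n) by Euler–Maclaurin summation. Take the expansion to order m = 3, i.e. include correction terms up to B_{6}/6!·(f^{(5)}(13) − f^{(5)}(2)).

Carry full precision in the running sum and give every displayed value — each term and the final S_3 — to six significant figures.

The integral term ∫_2^13 ln(x) dx = 20.9580.
Boundary: ½(f(2) + f(13)) = ½(0.693147 + 2.56495) = 1.62905.
So far: 22.5871.
Correction k=1: B_{2}/2! · (f^{(1)}(13) − f^{(1)}(2)) = 1/12 · (0.0769231 − 0.500000) = -0.0352564.
After k=1: 22.5518.
Correction k=2: B_{4}/4! · (f^{(3)}(13) − f^{(3)}(2)) = −1/720 · (0.000910332 − 0.250000) = 0.000345958.
After k=2: 22.5522.
Correction k=3: B_{6}/6! · (f^{(5)}(13) − f^{(5)}(2)) = 1/30240 · (6.46390e-05 − 0.750000) = -2.47994e-05.

S_3 ≈ 22.5522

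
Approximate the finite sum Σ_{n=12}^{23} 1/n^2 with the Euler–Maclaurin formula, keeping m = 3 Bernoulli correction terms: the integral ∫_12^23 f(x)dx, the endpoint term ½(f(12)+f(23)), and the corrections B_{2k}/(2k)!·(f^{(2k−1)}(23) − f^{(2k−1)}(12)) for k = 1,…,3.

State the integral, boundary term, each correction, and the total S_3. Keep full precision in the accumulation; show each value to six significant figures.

Integral: ∫_12^23 1/x^2 dx = 0.0398551.
Endpoint term: (f(12) + f(23))/2 = (0.00694444 + 0.00189036)/2 = 0.00441740.
Integral + boundary = 0.0442725.
Correction k=1: B_{2}/2! · (f^{(1)}(23) − f^{(1)}(12)) = 1/12 · (-0.000164379 − (-0.00115741)) = 8.27524e-05.
Running total after k=1: 0.0443552.
Correction k=2: B_{4}/4! · (f^{(3)}(23) − f^{(3)}(12)) = −1/720 · (-3.72883e-06 − (-9.64506e-05)) = -1.28780e-07.
Running total after k=2: 0.0443551.
Correction k=3: B_{6}/6! · (f^{(5)}(23) − f^{(5)}(12)) = 1/30240 · (-2.11465e-07 − (-2.00939e-05)) = 6.57487e-10.

S_3 ≈ 0.0443551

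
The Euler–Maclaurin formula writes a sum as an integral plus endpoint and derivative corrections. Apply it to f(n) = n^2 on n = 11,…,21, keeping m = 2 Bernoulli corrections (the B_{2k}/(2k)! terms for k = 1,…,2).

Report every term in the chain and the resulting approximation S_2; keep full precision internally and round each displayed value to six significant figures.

The integral term ∫_11^21 x^2 dx = 2643.33.
½[f(11) + f(21)] = ½[121.000 + 441.000] = 281.000.
Integral + boundary = 2924.33.
k=1: B_{2}/(2)! × [f^{(1)}(21) − f^{(1)}(11)] = 1/12 × (42.0000 − 22.0000) = 1.66667.
Partial sum through k=1: 2926.00.
k=2: B_{4}/(4)! × [f^{(3)}(21) − f^{(3)}(11)] = −1/720 × (0.00000 − 0.00000) = 0.00000.

S_2 ≈ 2926.00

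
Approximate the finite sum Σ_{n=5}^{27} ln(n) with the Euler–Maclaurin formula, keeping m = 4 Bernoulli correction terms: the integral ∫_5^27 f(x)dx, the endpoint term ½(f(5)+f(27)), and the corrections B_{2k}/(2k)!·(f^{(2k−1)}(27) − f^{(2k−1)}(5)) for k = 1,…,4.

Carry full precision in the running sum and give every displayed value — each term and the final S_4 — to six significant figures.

S_4 ≈ 61.3795

Integral: ∫_5^27 ln(x) dx = 58.9404.
½[f(5) + f(27)] = ½[1.60944 + 3.29584] = 2.45264.
Running total after boundary: 61.3930.
Order-1 term: 1/12 · (0.0370370 − 0.200000) = -0.0135802.
Partial sum through k=1: 61.3795.
Order-2 term: −1/720 · (0.000101611 − 0.0160000) = 2.20811e-05.
Partial sum through k=2: 61.3795.
Order-3 term: 1/30240 · (1.67260e-06 − 0.00768000) = -2.53913e-07.
Partial sum through k=3: 61.3795.
Order-4 term: −1/1209600 · (6.88313e-08 − 0.00921600) = 7.61899e-09.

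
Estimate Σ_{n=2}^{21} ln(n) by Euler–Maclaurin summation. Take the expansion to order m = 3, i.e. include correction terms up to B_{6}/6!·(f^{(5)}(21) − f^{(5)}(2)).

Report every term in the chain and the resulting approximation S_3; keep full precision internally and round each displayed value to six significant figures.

S_3 ≈ 45.3801

The integral term ∫_2^21 ln(x) dx = 43.5487.
Endpoint term: (f(2) + f(21))/2 = (0.693147 + 3.04452)/2 = 1.86883.
Integral + boundary = 45.4175.
Order-1 term: 1/12 · (0.0476190 − 0.500000) = -0.0376984.
Running total after k=1: 45.3798.
Order-2 term: −1/720 · (0.000215959 − 0.250000) = 0.000346922.
Running total after k=2: 45.3802.
Order-3 term: 1/30240 · (5.87645e-06 − 0.750000) = -2.48014e-05.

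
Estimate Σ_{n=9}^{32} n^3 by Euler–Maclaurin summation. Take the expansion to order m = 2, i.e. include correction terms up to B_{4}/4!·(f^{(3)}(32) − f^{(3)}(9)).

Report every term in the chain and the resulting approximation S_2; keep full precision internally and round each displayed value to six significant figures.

S_2 ≈ 277488

Integral: ∫_9^32 x^3 dx = 260504.
Boundary: ½(f(9) + f(32)) = ½(729.000 + 32768.0) = 16748.5.
Integral + boundary = 277252.
Order-1 term: 1/12 · (3072.00 − 243.000) = 235.750.
Running total after k=1: 277488.
Order-2 term: −1/720 · (6.00000 − 6.00000) = 0.00000.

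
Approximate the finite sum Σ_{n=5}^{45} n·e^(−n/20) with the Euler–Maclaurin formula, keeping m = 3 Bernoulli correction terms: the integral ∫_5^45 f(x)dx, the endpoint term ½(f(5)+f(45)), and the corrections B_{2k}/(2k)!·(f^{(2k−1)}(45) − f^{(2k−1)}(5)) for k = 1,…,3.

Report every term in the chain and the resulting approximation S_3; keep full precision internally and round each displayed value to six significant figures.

The integral term ∫_5^45 x·e^(−x/20) dx = 252.381.
Boundary: ½(f(5) + f(45)) = ½(3.89400 + 4.74297) = 4.31848.
Running total after boundary: 256.700.
Correction k=1: B_{2}/2! · (f^{(1)}(45) − f^{(1)}(5)) = 1/12 · (-0.131749 − 0.584101) = -0.0596541.
Partial sum through k=1: 256.640.
Correction k=2: B_{4}/4! · (f^{(3)}(45) − f^{(3)}(5)) = −1/720 · (0.000197624 − 0.00535426) = 7.16199e-06.
Partial sum through k=2: 256.640.
Correction k=3: B_{6}/6! · (f^{(5)}(45) − f^{(5)}(5)) = 1/30240 · (1.81155e-06 − 2.31206e-05) = -7.04666e-10.

S_3 ≈ 256.640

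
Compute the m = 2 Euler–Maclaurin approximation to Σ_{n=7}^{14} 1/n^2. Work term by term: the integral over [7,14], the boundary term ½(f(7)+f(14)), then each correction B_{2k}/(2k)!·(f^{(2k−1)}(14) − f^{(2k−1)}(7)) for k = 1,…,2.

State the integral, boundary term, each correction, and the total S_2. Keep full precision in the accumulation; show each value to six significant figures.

S_2 ≈ 0.0846069

Integral: ∫_7^14 1/x^2 dx = 0.0714286.
Boundary: ½(f(7) + f(14)) = ½(0.0204082 + 0.00510204) = 0.0127551.
So far: 0.0841837.
Order-1 term: 1/12 · (-0.000728863 − (-0.00583090)) = 0.000425170.
After k=1: 0.0846088.
Order-2 term: −1/720 · (-4.46243e-05 − (-0.00142798)) = -1.92132e-06.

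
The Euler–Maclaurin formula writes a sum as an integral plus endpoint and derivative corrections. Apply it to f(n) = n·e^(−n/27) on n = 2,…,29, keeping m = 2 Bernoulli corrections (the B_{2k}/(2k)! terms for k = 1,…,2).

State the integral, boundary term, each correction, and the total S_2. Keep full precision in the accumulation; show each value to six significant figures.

∫_2^29 x·e^(−x/27) dx evaluates to 210.576.
Boundary: ½(f(2) + f(29)) = ½(1.85721 + 9.90680) = 5.88200.
So far: 216.458.
Order-1 term: 1/12 · (-0.0253047 − 0.859818) = -0.0737602.
Partial sum through k=1: 216.384.
Order-2 term: −1/720 · (0.000902501 − 0.00372706) = 3.92299e-06.

S_2 ≈ 216.384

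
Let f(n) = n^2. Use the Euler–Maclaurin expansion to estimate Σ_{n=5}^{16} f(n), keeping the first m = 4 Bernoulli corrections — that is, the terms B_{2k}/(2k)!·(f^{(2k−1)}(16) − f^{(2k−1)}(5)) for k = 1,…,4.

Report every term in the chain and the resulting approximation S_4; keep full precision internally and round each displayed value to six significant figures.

Integral: ∫_5^16 x^2 dx = 1323.67.
Endpoint term: (f(5) + f(16))/2 = (25.0000 + 256.000)/2 = 140.500.
Running total after boundary: 1464.17.
Correction k=1: B_{2}/2! · (f^{(1)}(16) − f^{(1)}(5)) = 1/12 · (32.0000 − 10.0000) = 1.83333.
Partial sum through k=1: 1466.00.
Correction k=2: B_{4}/4! · (f^{(3)}(16) − f^{(3)}(5)) = −1/720 · (0.00000 − 0.00000) = 0.00000.
Partial sum through k=2: 1466.00.
Correction k=3: B_{6}/6! · (f^{(5)}(16) − f^{(5)}(5)) = 1/30240 · (0.00000 − 0.00000) = 0.00000.
Partial sum through k=3: 1466.00.
Correction k=4: B_{8}/8! · (f^{(7)}(16) − f^{(7)}(5)) = −1/1209600 · (0.00000 − 0.00000) = 0.00000.

S_4 ≈ 1466.00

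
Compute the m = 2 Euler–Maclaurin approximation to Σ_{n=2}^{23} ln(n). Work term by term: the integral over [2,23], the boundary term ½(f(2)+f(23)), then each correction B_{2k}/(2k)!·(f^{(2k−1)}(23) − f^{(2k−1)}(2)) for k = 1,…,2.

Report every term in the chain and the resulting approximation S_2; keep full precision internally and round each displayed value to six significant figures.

∫_2^23 ln(x) dx evaluates to 49.7301.
Endpoint term: (f(2) + f(23))/2 = (0.693147 + 3.13549)/2 = 1.91432.
So far: 51.6444.
Order-1 term: 1/12 · (0.0434783 − 0.500000) = -0.0380435.
After k=1: 51.6063.
Order-2 term: −1/720 · (0.000164379 − 0.250000) = 0.000346994.

S_2 ≈ 51.6067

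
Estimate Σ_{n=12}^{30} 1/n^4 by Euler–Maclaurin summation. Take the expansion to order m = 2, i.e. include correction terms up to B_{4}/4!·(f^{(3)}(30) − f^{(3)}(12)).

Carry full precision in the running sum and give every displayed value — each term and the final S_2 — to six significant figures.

S_2 ≈ 0.000206607

The integral term ∫_12^30 1/x^4 dx = 0.000180556.
½[f(12) + f(30)] = ½[4.82253e-05 + 1.23457e-06] = 2.47299e-05.
So far: 0.000205285.
Order-1 term: 1/12 · (-1.64609e-07 − (-1.60751e-05)) = 1.32587e-06.
After k=1: 0.000206611.
Order-2 term: −1/720 · (-5.48697e-09 − (-3.34898e-06)) = -4.64374e-09.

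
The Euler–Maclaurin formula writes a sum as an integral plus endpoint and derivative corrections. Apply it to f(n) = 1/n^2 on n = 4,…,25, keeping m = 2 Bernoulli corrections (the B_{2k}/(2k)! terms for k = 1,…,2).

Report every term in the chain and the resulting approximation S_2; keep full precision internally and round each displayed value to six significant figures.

S_2 ≈ 0.244611

Integral: ∫_4^25 1/x^2 dx = 0.210000.
Endpoint term: (f(4) + f(25))/2 = (0.0625000 + 0.00160000)/2 = 0.0320500.
So far: 0.242050.
k=1: B_{2}/(2)! × [f^{(1)}(25) − f^{(1)}(4)] = 1/12 × (-0.000128000 − (-0.0312500)) = 0.00259350.
Running total after k=1: 0.244643.
k=2: B_{4}/(4)! × [f^{(3)}(25) − f^{(3)}(4)] = −1/720 × (-2.45760e-06 − (-0.0234375)) = -3.25487e-05.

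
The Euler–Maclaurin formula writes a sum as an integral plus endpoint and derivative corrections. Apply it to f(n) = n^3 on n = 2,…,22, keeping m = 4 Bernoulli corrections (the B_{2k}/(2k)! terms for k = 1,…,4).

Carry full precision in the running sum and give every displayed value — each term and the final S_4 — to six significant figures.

∫_2^22 x^3 dx evaluates to 58560.0.
½[f(2) + f(22)] = ½[8.00000 + 10648.0] = 5328.00.
Integral + boundary = 63888.0.
Correction k=1: B_{2}/2! · (f^{(1)}(22) − f^{(1)}(2)) = 1/12 · (1452.00 − 12.0000) = 120.000.
Partial sum through k=1: 64008.0.
Correction k=2: B_{4}/4! · (f^{(3)}(22) − f^{(3)}(2)) = −1/720 · (6.00000 − 6.00000) = 0.00000.
Partial sum through k=2: 64008.0.
Correction k=3: B_{6}/6! · (f^{(5)}(22) − f^{(5)}(2)) = 1/30240 · (0.00000 − 0.00000) = 0.00000.
Partial sum through k=3: 64008.0.
Correction k=4: B_{8}/8! · (f^{(7)}(22) − f^{(7)}(2)) = −1/1209600 · (0.00000 − 0.00000) = 0.00000.

S_4 ≈ 64008.0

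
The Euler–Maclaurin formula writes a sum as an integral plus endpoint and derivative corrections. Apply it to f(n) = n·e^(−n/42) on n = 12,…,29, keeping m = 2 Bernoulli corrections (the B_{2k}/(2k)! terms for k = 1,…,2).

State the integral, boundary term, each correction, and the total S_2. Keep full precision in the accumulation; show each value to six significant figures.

Integral: ∫_12^29 x·e^(−x/42) dx = 209.363.
½[f(12) + f(29)] = ½[9.01773 + 14.5388] = 11.7783.
Integral + boundary = 221.141.
Correction k=1: B_{2}/2! · (f^{(1)}(29) − f^{(1)}(12)) = 1/12 · (0.155176 − 0.536769) = -0.0317995.
Running total after k=1: 221.109.
Correction k=2: B_{4}/4! · (f^{(3)}(29) − f^{(3)}(12)) = −1/720 · (0.000656378 − 0.00115631) = 6.94345e-07.

S_2 ≈ 221.109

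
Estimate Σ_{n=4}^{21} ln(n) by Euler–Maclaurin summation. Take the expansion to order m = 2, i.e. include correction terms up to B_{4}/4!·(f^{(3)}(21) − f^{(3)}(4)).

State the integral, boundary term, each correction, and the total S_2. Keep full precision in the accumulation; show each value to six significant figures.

Integral: ∫_4^21 ln(x) dx = 41.3898.
½[f(4) + f(21)] = ½[1.38629 + 3.04452] = 2.21541.
So far: 43.6052.
k=1: B_{2}/(2)! × [f^{(1)}(21) − f^{(1)}(4)] = 1/12 × (0.0476190 − 0.250000) = -0.0168651.
Partial sum through k=1: 43.5883.
k=2: B_{4}/(4)! × [f^{(3)}(21) − f^{(3)}(4)] = −1/720 × (0.000215959 − 0.0312500) = 4.31028e-05.

S_2 ≈ 43.5884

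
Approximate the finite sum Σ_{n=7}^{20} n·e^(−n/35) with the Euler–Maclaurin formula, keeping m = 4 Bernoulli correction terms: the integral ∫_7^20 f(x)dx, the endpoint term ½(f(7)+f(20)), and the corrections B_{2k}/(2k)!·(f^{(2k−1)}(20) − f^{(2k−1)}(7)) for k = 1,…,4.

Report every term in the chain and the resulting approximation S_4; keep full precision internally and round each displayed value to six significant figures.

S_4 ≈ 124.930

∫_7^20 x·e^(−x/35) dx evaluates to 116.452.
½[f(7) + f(20)] = ½[5.73112 + 11.2944] = 8.51274.
Running total after boundary: 124.965.
Order-1 term: 1/12 · (0.242022 − 0.654985) = -0.0344135.
Partial sum through k=1: 124.930.
Order-2 term: −1/720 · (0.00111956 − 0.00187138) = 1.04420e-06.
Partial sum through k=2: 124.930.
Order-3 term: 1/30240 · (1.66657e-06 − 2.61885e-06) = -3.14907e-11.
Partial sum through k=3: 124.930.
Order-4 term: −1/1209600 · (1.97487e-09 − 3.02860e-09) = 8.71140e-16.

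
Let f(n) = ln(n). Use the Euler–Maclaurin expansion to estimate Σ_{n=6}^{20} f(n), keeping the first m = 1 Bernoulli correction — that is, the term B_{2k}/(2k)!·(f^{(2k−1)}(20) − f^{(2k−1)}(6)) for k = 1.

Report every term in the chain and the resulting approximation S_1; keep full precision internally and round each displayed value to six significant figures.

∫_6^20 ln(x) dx evaluates to 35.1641.
Endpoint term: (f(6) + f(20))/2 = (1.79176 + 2.99573)/2 = 2.39375.
Running total after boundary: 37.5578.
Correction k=1: B_{2}/2! · (f^{(1)}(20) − f^{(1)}(6)) = 1/12 · (0.0500000 − 0.166667) = -0.00972222.

S_1 ≈ 37.5481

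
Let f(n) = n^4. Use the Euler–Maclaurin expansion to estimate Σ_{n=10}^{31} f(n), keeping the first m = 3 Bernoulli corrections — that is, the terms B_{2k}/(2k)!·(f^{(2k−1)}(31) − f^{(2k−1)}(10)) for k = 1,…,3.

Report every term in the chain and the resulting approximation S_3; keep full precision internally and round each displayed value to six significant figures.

S_3 ≈ 6.18219e+06

∫_10^31 x^4 dx evaluates to 5.70583e+06.
Endpoint term: (f(10) + f(31))/2 = (10000.0 + 923521)/2 = 466760.
Integral + boundary = 6.17259e+06.
Correction k=1: B_{2}/2! · (f^{(1)}(31) − f^{(1)}(10)) = 1/12 · (119164 − 4000.00) = 9597.00.
Partial sum through k=1: 6.18219e+06.
Correction k=2: B_{4}/4! · (f^{(3)}(31) − f^{(3)}(10)) = −1/720 · (744.000 − 240.000) = -0.700000.
Partial sum through k=2: 6.18219e+06.
Correction k=3: B_{6}/6! · (f^{(5)}(31) − f^{(5)}(10)) = 1/30240 · (0.00000 − 0.00000) = 0.00000.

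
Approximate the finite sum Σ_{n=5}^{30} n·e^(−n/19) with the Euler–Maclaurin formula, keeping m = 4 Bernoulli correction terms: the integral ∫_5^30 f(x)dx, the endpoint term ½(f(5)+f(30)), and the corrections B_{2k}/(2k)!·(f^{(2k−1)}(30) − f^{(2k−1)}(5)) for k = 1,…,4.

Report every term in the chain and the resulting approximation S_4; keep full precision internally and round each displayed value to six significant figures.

Integral: ∫_5^30 x·e^(−x/19) dx = 158.526.
Endpoint term: (f(5) + f(30))/2 = (3.84310 + 6.18576)/2 = 5.01443.
Integral + boundary = 163.541.
Correction k=1: B_{2}/2! · (f^{(1)}(30) − f^{(1)}(5)) = 1/12 · (-0.119374 − 0.566352) = -0.0571439.
After k=1: 163.483.
Correction k=2: B_{4}/4! · (f^{(3)}(30) − f^{(3)}(5)) = −1/720 · (0.000811661 − 0.00582713) = 6.96593e-06.
After k=2: 163.483.
Correction k=3: B_{6}/6! · (f^{(5)}(30) − f^{(5)}(5)) = 1/30240 · (5.41274e-06 − 2.79374e-05) = -7.44864e-10.
After k=3: 163.483.
Correction k=4: B_{8}/8! · (f^{(7)}(30) − f^{(7)}(5)) = −1/1209600 · (2.37593e-08 − 1.10064e-07) = 7.13501e-14.

S_4 ≈ 163.483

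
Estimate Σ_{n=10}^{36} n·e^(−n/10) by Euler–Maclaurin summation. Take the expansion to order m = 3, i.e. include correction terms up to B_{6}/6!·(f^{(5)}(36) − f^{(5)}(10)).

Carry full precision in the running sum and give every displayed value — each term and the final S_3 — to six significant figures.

S_3 ≈ 63.3323

Integral: ∫_10^36 x·e^(−x/10) dx = 61.0070.
Boundary: ½(f(10) + f(36)) = ½(3.67879 + 0.983654) = 2.33122.
So far: 63.3382.
k=1: B_{2}/(2)! × [f^{(1)}(36) − f^{(1)}(10)] = 1/12 × (-0.0710417 − 0.00000) = -0.00592014.
Running total after k=1: 63.3323.
k=2: B_{4}/(4)! × [f^{(3)}(36) − f^{(3)}(10)] = −1/720 × (-0.000163942 − 0.00735759) = 1.04466e-05.
Running total after k=2: 63.3323.
k=3: B_{6}/(6)! × [f^{(5)}(36) − f^{(5)}(10)] = 1/30240 × (3.82532e-06 − 0.000147152) = -4.73963e-09.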